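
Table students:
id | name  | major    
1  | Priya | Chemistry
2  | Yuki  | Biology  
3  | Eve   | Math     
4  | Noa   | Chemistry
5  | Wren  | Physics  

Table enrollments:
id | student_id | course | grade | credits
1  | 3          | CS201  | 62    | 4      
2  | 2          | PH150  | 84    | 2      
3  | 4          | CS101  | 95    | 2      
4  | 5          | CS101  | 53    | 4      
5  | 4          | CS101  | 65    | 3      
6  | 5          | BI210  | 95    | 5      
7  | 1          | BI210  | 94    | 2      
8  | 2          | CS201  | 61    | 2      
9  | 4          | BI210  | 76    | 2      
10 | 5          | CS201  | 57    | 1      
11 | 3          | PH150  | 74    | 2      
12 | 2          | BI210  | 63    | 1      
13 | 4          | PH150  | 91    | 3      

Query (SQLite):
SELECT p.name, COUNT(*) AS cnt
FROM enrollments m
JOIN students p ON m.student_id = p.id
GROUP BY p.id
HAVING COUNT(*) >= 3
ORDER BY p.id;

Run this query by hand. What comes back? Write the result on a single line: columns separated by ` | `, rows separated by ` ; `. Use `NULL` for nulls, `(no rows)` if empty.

Yuki | 3 ; Noa | 4 ; Wren | 3

Join each enrollments row to its students via student_id.
Group joined rows by students.id; compute COUNT(*) per group.
HAVING: keep groups with count ≥ 3.
  1: ids {7} → COUNT(*)=1
  2: ids {2, 8, 12} → COUNT(*)=3
  3: ids {1, 11} → COUNT(*)=2
  4: ids {3, 5, 9, 13} → COUNT(*)=4
  5: ids {4, 6, 10} → COUNT(*)=3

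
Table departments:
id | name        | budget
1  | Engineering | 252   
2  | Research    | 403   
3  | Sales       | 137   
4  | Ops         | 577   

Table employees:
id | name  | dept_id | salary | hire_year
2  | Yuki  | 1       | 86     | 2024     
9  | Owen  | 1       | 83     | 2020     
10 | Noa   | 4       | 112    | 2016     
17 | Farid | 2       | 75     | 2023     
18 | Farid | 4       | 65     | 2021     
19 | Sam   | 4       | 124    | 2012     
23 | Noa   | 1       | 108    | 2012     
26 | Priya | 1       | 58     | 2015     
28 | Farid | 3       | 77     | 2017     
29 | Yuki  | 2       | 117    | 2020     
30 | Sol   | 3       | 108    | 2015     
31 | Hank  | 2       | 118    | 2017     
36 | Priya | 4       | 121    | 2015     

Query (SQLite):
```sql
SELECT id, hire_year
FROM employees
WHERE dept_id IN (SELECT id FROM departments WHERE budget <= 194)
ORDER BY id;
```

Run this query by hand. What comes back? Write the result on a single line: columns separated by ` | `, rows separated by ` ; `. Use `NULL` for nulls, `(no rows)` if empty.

Inner query: departments.id where budget <= 194.
Outer: keep employees rows whose dept_id is in that set.
Inner query → {3}

28 | 2017 ; 30 | 2015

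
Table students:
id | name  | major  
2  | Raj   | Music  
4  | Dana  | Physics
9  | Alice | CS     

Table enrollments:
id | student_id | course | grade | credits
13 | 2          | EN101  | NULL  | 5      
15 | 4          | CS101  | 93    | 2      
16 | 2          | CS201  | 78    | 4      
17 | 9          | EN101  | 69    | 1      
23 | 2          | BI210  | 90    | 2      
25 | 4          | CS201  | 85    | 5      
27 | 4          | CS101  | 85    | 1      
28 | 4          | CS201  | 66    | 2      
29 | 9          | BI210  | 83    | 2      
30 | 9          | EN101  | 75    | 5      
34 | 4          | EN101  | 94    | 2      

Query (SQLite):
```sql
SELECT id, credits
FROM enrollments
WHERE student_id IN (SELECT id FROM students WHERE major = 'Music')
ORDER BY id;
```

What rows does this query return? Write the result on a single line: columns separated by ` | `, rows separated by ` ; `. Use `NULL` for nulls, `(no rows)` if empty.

13 | 5 ; 16 | 4 ; 23 | 2

Inner query: students.id where major = 'Music'.
Outer: keep enrollments rows whose student_id is in that set.
Inner query → {2}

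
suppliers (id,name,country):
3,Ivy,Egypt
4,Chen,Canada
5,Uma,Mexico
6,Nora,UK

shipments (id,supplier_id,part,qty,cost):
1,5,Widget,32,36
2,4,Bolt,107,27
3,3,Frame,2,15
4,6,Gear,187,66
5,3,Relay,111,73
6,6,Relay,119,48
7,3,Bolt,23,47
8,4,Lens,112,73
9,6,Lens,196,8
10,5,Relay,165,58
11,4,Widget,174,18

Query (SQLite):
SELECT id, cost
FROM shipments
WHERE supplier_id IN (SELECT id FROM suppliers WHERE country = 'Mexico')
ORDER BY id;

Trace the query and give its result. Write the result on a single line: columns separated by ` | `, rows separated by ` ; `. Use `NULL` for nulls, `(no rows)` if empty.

1 | 36 ; 10 | 58

Inner query: suppliers.id where country = 'Mexico'.
Outer: keep shipments rows whose supplier_id is in that set.
Inner query → {5}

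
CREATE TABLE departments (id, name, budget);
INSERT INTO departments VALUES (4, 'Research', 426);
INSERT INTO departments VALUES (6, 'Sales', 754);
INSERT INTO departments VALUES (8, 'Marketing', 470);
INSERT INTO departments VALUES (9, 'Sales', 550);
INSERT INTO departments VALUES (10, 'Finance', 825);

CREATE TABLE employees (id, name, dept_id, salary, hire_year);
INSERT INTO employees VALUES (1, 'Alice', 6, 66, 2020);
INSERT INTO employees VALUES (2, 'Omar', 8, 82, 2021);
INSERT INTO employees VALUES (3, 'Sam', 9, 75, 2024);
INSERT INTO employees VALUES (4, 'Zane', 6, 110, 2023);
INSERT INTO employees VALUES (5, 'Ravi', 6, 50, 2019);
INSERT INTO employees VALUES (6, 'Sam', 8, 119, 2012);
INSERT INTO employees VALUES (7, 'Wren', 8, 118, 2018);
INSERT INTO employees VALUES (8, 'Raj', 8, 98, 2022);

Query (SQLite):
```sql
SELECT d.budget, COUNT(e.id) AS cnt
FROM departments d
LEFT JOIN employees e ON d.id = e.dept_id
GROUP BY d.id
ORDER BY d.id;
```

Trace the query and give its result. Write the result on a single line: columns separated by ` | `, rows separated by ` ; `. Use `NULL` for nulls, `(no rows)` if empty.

426 | 0 ; 754 | 3 ; 470 | 4 ; 550 | 1 ; 825 | 0

LEFT JOIN keeps every departments row; unmatched ones get NULL for employees columns.
Group by departments.id and compute COUNT(e.id). COUNT(col) of an all-NULL group is 0.
  4: ids {—} → COUNT(e.id)=0
  6: ids {1, 4, 5} → COUNT(e.id)=3
  8: ids {2, 6, 7, 8} → COUNT(e.id)=4
  9: ids {3} → COUNT(e.id)=1
  10: ids {—} → COUNT(e.id)=0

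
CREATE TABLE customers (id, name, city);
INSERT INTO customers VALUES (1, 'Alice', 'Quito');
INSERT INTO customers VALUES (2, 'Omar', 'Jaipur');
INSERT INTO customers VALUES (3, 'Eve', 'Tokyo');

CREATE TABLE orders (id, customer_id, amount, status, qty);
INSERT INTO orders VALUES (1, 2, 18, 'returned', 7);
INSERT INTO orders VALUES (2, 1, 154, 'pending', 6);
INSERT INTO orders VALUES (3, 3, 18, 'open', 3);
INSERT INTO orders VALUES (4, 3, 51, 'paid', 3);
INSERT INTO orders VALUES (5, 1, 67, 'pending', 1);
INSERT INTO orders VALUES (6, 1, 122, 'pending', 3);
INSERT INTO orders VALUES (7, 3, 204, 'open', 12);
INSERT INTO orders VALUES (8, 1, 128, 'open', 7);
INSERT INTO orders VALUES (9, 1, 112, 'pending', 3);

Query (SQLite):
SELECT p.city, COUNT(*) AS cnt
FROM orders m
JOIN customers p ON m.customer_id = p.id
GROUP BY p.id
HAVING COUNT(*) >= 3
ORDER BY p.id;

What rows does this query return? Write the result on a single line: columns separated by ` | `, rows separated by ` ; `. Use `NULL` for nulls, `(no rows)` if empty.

Join each orders row to its customers via customer_id.
Group joined rows by customers.id; compute COUNT(*) per group.
HAVING: keep groups with count ≥ 3.
  1: ids {2, 5, 6, 8, 9} → COUNT(*)=5
  2: ids {1} → COUNT(*)=1
  3: ids {3, 4, 7} → COUNT(*)=3

Quito | 5 ; Tokyo | 3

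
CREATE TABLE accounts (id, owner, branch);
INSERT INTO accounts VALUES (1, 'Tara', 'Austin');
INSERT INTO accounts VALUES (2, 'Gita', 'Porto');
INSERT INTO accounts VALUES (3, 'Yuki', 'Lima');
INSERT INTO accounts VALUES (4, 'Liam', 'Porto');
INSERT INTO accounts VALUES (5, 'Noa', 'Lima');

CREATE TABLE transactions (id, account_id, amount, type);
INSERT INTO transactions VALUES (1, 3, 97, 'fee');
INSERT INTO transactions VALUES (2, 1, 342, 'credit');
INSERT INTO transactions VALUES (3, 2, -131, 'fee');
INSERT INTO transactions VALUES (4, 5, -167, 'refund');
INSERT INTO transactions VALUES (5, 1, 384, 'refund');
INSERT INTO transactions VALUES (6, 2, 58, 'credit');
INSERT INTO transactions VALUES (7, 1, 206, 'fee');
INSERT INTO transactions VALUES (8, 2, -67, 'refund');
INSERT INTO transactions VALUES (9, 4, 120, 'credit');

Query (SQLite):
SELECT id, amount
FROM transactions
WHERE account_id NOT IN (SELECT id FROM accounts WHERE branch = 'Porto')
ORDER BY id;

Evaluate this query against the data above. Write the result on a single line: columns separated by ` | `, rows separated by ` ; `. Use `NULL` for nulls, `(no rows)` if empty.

1 | 97 ; 2 | 342 ; 4 | -167 ; 5 | 384 ; 7 | 206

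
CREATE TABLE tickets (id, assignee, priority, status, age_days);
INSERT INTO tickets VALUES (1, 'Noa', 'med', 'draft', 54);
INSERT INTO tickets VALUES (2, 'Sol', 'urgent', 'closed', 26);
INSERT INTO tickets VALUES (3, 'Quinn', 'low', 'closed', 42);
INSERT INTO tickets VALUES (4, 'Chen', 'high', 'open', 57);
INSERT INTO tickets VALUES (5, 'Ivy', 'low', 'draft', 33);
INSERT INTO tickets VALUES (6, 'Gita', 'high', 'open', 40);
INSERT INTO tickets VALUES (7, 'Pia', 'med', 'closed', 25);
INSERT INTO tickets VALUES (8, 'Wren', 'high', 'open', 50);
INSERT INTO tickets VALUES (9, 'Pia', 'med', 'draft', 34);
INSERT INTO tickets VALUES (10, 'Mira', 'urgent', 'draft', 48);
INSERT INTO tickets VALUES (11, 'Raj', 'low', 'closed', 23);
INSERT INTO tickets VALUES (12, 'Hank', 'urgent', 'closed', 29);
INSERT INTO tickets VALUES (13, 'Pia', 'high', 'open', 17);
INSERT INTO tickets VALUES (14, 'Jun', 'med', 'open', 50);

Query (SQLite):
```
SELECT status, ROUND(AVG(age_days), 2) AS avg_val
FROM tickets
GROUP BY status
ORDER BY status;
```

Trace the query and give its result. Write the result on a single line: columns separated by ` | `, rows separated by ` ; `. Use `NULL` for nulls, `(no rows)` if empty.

closed | 29 ; draft | 42.25 ; open | 42.8

Partition tickets by status; compute ROUND(AVG(age_days), 2) within each group.
  closed: ids {2, 3, 7, 11, 12} → ROUND(AVG(age_days), 2)=29
  draft: ids {1, 5, 9, 10} → ROUND(AVG(age_days), 2)=42.25
  open: ids {4, 6, 8, 13, 14} → ROUND(AVG(age_days), 2)=42.8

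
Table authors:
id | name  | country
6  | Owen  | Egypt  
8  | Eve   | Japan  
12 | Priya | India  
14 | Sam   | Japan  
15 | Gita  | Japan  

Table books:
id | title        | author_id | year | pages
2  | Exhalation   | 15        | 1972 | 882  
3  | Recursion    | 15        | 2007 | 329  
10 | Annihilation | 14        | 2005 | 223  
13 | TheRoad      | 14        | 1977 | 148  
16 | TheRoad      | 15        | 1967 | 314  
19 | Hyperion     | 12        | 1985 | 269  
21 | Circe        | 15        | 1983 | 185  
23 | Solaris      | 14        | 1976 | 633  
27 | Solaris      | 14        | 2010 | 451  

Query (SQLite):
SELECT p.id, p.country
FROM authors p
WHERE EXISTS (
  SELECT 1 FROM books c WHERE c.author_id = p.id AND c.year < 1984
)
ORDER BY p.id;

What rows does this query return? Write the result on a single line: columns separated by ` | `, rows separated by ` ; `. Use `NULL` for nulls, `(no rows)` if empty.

14 | Japan ; 15 | Japan

For each authors row, check whether any books with matching author_id has year < 1984.
Keep rows where that is true.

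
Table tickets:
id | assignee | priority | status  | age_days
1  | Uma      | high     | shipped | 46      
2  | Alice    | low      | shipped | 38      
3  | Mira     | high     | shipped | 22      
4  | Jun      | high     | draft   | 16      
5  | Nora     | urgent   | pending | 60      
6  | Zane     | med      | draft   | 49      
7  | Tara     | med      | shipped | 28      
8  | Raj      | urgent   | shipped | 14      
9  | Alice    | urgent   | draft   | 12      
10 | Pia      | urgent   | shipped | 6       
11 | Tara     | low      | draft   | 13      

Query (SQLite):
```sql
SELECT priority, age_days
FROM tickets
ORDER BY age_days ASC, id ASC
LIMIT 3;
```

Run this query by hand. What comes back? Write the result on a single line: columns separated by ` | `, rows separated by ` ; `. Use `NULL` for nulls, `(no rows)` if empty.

urgent | 6 ; urgent | 12 ; low | 13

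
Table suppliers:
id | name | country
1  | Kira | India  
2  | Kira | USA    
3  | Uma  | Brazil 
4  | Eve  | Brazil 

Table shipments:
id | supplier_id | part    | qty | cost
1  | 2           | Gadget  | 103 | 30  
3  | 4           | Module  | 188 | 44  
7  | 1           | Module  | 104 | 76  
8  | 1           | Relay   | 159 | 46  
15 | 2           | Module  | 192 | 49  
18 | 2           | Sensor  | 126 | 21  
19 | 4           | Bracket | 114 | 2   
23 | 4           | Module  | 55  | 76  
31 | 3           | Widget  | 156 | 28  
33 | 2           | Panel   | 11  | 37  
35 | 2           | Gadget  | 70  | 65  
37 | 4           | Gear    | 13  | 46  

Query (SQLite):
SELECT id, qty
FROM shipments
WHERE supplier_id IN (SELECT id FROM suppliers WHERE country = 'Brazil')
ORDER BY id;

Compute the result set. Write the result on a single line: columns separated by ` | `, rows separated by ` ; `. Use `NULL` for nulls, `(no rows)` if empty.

3 | 188 ; 19 | 114 ; 23 | 55 ; 31 | 156 ; 37 | 13

Inner query: suppliers.id where country = 'Brazil'.
Outer: keep shipments rows whose supplier_id is in that set.
Inner query → {3, 4}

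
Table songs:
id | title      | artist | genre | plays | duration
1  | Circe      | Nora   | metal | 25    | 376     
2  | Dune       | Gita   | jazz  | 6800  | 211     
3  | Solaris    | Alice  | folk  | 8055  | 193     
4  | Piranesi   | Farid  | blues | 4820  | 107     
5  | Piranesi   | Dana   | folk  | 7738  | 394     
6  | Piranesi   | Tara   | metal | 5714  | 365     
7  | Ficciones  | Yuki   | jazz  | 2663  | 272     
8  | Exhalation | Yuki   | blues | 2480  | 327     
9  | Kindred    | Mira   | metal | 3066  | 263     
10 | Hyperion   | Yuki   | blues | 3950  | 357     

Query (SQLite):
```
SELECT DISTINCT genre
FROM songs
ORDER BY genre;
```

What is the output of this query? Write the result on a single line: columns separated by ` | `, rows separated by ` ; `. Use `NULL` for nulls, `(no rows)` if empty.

blues ; folk ; jazz ; metal

Collect distinct genre values from songs.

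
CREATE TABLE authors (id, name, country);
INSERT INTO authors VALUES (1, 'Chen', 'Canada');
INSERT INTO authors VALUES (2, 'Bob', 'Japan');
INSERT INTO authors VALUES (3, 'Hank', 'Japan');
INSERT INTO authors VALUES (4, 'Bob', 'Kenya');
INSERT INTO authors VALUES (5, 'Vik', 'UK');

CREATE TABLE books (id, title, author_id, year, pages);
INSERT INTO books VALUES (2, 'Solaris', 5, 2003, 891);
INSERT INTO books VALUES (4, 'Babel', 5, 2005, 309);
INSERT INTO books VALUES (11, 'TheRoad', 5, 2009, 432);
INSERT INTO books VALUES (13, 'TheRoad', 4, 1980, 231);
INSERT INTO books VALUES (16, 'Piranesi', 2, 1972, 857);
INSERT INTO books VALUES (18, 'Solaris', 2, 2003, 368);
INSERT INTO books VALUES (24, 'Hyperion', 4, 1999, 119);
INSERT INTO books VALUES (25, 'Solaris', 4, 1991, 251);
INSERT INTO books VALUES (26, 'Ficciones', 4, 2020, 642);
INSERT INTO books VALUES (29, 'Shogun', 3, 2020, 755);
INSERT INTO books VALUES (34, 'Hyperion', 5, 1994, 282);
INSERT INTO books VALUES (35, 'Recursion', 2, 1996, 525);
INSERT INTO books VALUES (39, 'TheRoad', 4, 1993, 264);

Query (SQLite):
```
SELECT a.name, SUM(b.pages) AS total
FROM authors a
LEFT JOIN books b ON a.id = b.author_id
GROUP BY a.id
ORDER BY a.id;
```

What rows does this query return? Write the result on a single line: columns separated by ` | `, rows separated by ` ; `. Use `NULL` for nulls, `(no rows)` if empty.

Chen | NULL ; Bob | 1750 ; Hank | 755 ; Bob | 1507 ; Vik | 1914

LEFT JOIN keeps every authors row; unmatched ones get NULL for books columns.
Group by authors.id and compute SUM(b.pages). SUM over an all-NULL group is NULL.
  1: ids {—} → SUM(b.pages)=NULL
  2: ids {16, 18, 35} → SUM(b.pages)=1750
  3: ids {29} → SUM(b.pages)=755
  4: ids {13, 24, 25, 26, 39} → SUM(b.pages)=1507
  5: ids {2, 4, 11, 34} → SUM(b.pages)=1914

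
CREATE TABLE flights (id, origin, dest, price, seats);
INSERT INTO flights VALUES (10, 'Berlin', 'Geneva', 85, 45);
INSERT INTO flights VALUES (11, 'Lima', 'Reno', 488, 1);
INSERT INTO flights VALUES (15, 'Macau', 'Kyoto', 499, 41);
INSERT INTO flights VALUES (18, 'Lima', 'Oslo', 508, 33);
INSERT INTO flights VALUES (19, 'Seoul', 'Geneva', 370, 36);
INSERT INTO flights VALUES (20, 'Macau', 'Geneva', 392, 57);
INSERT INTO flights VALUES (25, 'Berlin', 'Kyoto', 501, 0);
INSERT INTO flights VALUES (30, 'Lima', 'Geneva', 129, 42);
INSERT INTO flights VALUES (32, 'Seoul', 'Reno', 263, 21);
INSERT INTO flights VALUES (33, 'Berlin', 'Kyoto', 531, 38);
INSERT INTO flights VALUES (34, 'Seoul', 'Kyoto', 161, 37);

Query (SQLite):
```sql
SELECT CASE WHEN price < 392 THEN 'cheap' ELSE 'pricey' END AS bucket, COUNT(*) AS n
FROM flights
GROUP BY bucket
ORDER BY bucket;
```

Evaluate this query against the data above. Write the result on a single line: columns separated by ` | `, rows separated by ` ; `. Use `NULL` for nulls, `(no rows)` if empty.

Bucket rows by price < 392 → 'cheap' else 'pricey'; count each bucket.

cheap | 5 ; pricey | 6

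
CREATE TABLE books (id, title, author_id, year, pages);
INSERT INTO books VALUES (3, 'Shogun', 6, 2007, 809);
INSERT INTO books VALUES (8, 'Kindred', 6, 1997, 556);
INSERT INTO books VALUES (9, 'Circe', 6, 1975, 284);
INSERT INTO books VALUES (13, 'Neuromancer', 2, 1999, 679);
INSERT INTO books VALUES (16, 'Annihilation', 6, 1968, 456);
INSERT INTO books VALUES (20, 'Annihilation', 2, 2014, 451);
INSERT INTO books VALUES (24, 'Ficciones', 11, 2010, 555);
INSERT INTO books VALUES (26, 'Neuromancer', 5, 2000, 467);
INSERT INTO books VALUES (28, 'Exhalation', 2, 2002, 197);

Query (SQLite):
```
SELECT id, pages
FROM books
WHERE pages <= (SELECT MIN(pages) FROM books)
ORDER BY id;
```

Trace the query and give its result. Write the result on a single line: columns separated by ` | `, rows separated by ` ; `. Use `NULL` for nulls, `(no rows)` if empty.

Scalar subquery: MIN(pages) over all books rows = 197.
Keep rows where pages <= that value.

28 | 197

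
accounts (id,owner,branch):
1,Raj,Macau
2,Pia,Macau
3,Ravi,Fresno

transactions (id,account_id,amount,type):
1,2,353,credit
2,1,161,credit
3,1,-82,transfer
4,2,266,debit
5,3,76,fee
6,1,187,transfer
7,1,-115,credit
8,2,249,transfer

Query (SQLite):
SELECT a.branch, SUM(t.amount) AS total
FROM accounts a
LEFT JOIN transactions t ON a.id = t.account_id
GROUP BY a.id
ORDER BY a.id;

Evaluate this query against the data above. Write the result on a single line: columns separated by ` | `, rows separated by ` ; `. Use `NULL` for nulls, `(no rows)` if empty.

Macau | 151 ; Macau | 868 ; Fresno | 76

LEFT JOIN keeps every accounts row; unmatched ones get NULL for transactions columns.
Group by accounts.id and compute SUM(t.amount). SUM over an all-NULL group is NULL.
  1: ids {2, 3, 6, 7} → SUM(t.amount)=151
  2: ids {1, 4, 8} → SUM(t.amount)=868
  3: ids {5} → SUM(t.amount)=76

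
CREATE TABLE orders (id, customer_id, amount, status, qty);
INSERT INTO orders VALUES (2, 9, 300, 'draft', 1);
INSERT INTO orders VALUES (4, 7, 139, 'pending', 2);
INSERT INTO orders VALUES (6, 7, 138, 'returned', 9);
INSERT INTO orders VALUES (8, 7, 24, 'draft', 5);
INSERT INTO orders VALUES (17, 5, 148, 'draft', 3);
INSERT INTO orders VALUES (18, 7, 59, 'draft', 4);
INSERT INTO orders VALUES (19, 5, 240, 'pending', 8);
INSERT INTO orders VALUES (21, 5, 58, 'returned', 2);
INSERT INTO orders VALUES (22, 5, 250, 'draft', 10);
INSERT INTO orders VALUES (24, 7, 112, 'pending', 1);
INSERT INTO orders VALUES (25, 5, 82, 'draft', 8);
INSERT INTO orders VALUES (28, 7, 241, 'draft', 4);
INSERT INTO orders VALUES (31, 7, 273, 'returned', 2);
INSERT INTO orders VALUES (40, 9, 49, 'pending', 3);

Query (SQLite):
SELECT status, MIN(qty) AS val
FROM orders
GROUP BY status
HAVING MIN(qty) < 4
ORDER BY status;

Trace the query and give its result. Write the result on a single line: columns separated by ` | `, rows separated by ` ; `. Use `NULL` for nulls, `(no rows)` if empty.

Partition orders by status; compute MIN(qty) within each group.
HAVING: keep groups where MIN(qty) < 4.
  draft: ids {2, 8, 17, 18, 22, 25, 28} → MIN(qty)=1
  pending: ids {4, 19, 24, 40} → MIN(qty)=1
  returned: ids {6, 21, 31} → MIN(qty)=2

draft | 1 ; pending | 1 ; returned | 2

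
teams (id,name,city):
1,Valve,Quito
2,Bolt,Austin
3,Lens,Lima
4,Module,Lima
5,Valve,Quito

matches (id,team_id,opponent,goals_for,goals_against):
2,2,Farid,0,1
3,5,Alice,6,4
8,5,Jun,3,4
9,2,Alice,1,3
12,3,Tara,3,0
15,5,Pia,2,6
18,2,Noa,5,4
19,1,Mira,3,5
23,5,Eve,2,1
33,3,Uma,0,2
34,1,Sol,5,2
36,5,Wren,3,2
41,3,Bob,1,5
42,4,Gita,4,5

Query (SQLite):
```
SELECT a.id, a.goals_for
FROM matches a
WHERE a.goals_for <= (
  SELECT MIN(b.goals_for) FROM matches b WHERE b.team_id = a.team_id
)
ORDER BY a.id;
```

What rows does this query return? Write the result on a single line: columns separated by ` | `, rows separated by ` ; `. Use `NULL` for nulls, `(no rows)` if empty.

2 | 0 ; 15 | 2 ; 19 | 3 ; 23 | 2 ; 33 | 0 ; 42 | 4

For each matches row a, compute MIN(goals_for) over rows sharing a.team_id.
Keep row a if a.goals_for <= that per-group MIN.
  team_id=1: MIN(goals_for) = 3
  team_id=2: MIN(goals_for) = 0
  team_id=3: MIN(goals_for) = 0
  team_id=4: MIN(goals_for) = 4
  team_id=5: MIN(goals_for) = 2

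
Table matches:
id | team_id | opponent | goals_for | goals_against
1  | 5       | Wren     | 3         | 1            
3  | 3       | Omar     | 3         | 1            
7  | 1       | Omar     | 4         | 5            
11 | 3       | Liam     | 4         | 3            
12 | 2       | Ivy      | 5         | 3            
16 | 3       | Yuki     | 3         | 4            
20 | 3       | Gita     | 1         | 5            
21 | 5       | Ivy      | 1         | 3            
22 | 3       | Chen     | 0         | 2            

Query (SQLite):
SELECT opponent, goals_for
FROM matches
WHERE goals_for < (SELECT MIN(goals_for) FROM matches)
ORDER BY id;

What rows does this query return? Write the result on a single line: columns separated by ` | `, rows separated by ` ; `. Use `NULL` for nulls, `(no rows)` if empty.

(no rows)

Scalar subquery: MIN(goals_for) over all matches rows = 0.
Keep rows where goals_for < that value.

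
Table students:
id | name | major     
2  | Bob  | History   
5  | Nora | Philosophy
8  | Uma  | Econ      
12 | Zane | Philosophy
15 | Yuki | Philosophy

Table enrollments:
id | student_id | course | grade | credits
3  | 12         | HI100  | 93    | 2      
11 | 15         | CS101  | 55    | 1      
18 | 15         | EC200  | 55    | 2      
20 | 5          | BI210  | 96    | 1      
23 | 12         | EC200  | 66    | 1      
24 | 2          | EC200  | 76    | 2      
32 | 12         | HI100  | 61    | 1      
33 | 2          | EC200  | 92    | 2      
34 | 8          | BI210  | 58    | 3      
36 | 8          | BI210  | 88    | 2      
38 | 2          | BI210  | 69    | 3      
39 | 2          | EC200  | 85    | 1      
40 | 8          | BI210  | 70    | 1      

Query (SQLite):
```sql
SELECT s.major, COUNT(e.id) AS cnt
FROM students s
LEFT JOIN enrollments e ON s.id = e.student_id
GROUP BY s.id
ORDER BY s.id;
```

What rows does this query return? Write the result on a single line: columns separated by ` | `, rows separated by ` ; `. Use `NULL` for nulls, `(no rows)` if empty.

History | 4 ; Philosophy | 1 ; Econ | 3 ; Philosophy | 3 ; Philosophy | 2

LEFT JOIN keeps every students row; unmatched ones get NULL for enrollments columns.
Group by students.id and compute COUNT(e.id). COUNT(col) of an all-NULL group is 0.
  2: ids {24, 33, 38, 39} → COUNT(e.id)=4
  5: ids {20} → COUNT(e.id)=1
  8: ids {34, 36, 40} → COUNT(e.id)=3
  12: ids {3, 23, 32} → COUNT(e.id)=3
  15: ids {11, 18} → COUNT(e.id)=2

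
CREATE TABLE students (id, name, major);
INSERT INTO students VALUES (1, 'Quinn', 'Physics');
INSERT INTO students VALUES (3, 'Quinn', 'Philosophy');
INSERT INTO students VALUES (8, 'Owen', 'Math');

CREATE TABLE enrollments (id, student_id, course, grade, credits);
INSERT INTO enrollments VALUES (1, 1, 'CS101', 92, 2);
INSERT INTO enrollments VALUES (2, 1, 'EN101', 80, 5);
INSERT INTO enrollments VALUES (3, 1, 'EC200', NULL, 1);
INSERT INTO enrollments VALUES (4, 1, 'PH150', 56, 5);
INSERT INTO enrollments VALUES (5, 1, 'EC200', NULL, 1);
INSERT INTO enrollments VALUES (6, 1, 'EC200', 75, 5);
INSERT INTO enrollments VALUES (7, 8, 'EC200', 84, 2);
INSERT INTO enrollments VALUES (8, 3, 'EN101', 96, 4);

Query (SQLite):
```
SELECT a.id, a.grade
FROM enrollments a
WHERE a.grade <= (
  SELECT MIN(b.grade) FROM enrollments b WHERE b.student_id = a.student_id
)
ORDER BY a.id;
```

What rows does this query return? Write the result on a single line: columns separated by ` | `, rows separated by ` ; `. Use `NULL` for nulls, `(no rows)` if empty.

4 | 56 ; 7 | 84 ; 8 | 96

For each enrollments row a, compute MIN(grade) over rows sharing a.student_id.
Keep row a if a.grade <= that per-group MIN.
  student_id=1: MIN(grade) = 56
  student_id=3: MIN(grade) = 96
  student_id=8: MIN(grade) = 84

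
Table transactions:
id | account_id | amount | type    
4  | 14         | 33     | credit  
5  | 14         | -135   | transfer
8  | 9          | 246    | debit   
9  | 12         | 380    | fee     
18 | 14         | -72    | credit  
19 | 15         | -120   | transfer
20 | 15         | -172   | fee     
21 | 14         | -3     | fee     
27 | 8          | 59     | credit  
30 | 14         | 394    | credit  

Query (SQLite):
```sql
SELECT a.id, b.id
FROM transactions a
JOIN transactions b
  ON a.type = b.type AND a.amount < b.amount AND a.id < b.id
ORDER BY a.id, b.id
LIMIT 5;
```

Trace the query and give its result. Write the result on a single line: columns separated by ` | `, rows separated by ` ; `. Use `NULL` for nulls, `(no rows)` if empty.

4 | 27 ; 4 | 30 ; 5 | 19 ; 18 | 27 ; 18 | 30

Pairs (a,b) with same type, a.amount < b.amount, a.id < b.id.
type groups: credit:{4,18,27,30} debit:{8} fee:{9,20,21} transfer:{5,19}
Ordered by (a.id, b.id); first 5.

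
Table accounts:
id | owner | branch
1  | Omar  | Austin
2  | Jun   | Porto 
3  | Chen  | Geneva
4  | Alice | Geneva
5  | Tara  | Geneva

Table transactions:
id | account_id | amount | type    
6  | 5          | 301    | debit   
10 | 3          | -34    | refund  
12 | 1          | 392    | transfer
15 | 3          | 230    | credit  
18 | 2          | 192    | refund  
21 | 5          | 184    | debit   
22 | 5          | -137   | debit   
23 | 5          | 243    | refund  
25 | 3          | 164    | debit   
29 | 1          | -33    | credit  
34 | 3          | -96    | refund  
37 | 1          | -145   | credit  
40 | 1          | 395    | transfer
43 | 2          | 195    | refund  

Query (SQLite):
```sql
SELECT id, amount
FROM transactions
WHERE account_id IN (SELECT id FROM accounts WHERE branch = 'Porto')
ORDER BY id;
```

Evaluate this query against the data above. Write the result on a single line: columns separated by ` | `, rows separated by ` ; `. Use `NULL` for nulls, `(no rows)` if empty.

18 | 192 ; 43 | 195

Inner query: accounts.id where branch = 'Porto'.
Outer: keep transactions rows whose account_id is in that set.
Inner query → {2}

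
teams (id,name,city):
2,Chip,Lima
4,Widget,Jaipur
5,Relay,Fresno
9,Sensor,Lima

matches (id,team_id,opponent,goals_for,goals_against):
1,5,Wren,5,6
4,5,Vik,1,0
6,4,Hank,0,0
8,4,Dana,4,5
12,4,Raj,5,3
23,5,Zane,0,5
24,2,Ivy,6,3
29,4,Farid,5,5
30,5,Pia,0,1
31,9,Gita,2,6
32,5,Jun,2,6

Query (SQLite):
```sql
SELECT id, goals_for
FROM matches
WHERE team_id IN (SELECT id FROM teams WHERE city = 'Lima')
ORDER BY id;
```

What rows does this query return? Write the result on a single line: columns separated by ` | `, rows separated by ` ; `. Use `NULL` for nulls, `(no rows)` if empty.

Inner query: teams.id where city = 'Lima'.
Outer: keep matches rows whose team_id is in that set.
Inner query → {2, 9}

24 | 6 ; 31 | 2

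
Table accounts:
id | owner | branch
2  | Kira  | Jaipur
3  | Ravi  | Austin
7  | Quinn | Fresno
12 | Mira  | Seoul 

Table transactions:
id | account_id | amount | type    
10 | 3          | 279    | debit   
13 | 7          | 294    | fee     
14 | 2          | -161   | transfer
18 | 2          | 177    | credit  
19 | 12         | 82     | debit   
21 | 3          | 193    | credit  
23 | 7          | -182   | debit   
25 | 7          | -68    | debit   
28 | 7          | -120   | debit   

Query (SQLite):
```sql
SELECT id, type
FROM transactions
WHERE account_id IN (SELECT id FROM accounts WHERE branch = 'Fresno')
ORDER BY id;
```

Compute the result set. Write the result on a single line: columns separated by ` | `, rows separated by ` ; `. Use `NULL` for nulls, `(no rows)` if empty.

13 | fee ; 23 | debit ; 25 | debit ; 28 | debit

Inner query: accounts.id where branch = 'Fresno'.
Outer: keep transactions rows whose account_id is in that set.
Inner query → {7}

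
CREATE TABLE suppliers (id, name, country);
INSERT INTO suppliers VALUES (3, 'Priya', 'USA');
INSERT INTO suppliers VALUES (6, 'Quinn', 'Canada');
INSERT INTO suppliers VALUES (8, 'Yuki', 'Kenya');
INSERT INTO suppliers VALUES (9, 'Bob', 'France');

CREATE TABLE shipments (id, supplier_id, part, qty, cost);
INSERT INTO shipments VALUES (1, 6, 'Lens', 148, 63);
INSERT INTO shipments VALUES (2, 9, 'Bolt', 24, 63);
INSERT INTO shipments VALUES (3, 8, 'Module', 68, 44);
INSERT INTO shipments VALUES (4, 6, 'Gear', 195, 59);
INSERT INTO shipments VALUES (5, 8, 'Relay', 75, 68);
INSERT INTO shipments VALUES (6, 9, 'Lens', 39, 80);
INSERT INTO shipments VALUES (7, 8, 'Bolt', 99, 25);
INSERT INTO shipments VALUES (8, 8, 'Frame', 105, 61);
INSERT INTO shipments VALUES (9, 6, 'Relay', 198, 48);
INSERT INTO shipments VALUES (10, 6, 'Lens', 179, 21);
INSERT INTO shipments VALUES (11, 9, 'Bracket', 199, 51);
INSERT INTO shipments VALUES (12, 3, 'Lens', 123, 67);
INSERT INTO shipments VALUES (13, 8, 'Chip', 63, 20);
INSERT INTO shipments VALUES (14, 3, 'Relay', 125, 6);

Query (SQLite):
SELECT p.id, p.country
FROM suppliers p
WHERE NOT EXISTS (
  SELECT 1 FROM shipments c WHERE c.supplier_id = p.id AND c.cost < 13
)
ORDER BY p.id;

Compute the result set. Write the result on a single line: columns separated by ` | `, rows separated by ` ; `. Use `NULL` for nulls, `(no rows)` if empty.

6 | Canada ; 8 | Kenya ; 9 | France

For each suppliers row, check whether any shipments with matching supplier_id has cost < 13.
Keep rows where that is false.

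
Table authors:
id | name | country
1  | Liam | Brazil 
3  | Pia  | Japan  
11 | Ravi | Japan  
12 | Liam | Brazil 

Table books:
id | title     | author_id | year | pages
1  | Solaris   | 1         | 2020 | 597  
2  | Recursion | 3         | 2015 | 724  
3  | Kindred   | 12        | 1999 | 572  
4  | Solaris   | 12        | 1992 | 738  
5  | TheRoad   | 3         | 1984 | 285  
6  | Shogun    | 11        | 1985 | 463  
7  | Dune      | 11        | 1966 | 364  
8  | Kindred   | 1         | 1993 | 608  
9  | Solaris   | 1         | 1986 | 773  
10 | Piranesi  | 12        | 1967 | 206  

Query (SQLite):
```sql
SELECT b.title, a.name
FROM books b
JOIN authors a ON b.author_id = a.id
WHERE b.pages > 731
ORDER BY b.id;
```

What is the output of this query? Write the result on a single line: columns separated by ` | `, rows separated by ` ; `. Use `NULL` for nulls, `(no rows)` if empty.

Solaris | Liam ; Solaris | Liam

Each books row matches the authors row where author_id = authors.id.
Then keep rows with b.pages > 731.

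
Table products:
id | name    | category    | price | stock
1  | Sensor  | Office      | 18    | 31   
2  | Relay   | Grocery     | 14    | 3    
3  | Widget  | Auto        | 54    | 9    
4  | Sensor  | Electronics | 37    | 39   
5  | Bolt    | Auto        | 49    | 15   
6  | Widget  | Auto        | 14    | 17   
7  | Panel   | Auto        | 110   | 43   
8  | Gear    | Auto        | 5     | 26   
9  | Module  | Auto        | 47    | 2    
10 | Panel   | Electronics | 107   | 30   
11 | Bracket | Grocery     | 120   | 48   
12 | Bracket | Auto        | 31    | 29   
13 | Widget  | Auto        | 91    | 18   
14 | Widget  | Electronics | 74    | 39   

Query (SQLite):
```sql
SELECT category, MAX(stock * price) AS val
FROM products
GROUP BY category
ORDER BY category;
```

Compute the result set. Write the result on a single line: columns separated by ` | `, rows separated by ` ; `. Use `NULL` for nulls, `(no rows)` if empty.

For each row compute stock * price.
Group by category; take MAX of the expression per group.
  Auto: ids {3, 5, 6, 7, 8, 9, 12, 13} → MAX(stock * price)=4730
  Electronics: ids {4, 10, 14} → MAX(stock * price)=3210
  Grocery: ids {2, 11} → MAX(stock * price)=5760
  Office: ids {1} → MAX(stock * price)=558

Auto | 4730 ; Electronics | 3210 ; Grocery | 5760 ; Office | 558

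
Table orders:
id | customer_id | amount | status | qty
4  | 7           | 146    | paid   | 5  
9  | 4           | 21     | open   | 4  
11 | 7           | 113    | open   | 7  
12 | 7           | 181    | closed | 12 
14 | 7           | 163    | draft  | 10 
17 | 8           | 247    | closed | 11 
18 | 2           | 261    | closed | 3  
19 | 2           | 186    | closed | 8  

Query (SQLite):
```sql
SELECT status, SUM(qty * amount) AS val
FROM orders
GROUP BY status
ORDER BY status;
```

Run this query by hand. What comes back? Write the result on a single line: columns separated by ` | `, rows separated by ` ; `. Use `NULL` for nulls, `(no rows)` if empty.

For each row compute qty * amount.
Group by status; take SUM of the expression per group.
  closed: ids {12, 17, 18, 19} → SUM(qty * amount)=7160
  draft: ids {14} → SUM(qty * amount)=1630
  open: ids {9, 11} → SUM(qty * amount)=875
  paid: ids {4} → SUM(qty * amount)=730

closed | 7160 ; draft | 1630 ; open | 875 ; paid | 730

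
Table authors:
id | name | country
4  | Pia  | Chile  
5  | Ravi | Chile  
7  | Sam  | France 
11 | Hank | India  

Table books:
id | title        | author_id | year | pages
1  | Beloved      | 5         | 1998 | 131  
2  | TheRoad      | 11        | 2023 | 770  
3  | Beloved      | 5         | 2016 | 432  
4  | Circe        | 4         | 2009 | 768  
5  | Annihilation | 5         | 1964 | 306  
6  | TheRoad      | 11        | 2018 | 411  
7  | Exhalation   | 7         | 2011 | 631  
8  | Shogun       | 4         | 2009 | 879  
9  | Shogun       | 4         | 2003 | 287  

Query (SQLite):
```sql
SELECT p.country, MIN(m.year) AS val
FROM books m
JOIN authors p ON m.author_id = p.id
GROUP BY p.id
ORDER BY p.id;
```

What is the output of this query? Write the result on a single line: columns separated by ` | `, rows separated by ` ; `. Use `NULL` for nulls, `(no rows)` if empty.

Chile | 2003 ; Chile | 1964 ; France | 2011 ; India | 2018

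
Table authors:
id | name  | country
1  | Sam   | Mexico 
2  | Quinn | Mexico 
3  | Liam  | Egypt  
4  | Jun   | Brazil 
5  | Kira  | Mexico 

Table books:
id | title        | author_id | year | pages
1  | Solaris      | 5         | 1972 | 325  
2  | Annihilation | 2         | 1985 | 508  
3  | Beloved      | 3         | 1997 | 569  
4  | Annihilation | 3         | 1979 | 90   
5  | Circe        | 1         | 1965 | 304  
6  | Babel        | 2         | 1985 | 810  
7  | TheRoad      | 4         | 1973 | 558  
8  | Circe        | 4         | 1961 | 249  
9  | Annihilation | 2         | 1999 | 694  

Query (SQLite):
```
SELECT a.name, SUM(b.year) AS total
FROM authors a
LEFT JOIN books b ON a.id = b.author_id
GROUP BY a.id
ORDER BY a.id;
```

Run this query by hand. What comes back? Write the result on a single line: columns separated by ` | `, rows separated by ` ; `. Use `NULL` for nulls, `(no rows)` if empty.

Sam | 1965 ; Quinn | 5969 ; Liam | 3976 ; Jun | 3934 ; Kira | 1972

LEFT JOIN keeps every authors row; unmatched ones get NULL for books columns.
Group by authors.id and compute SUM(b.year). SUM over an all-NULL group is NULL.
  1: ids {5} → SUM(b.year)=1965
  2: ids {2, 6, 9} → SUM(b.year)=5969
  3: ids {3, 4} → SUM(b.year)=3976
  4: ids {7, 8} → SUM(b.year)=3934
  5: ids {1} → SUM(b.year)=1972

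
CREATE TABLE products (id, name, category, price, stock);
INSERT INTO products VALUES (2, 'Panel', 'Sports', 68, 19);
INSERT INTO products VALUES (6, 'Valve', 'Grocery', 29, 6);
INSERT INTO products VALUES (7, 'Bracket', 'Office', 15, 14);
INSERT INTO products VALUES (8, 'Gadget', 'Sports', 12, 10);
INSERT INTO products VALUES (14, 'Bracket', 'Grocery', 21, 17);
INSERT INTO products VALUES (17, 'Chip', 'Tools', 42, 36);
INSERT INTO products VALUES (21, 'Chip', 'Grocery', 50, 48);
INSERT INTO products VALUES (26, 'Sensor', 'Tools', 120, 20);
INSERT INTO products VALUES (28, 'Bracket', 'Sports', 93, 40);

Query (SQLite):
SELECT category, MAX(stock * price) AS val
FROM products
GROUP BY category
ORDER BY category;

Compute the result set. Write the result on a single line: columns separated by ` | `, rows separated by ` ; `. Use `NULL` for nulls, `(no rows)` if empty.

Grocery | 2400 ; Office | 210 ; Sports | 3720 ; Tools | 2400

For each row compute stock * price.
Group by category; take MAX of the expression per group.
  Grocery: ids {6, 14, 21} → MAX(stock * price)=2400
  Office: ids {7} → MAX(stock * price)=210
  Sports: ids {2, 8, 28} → MAX(stock * price)=3720
  Tools: ids {17, 26} → MAX(stock * price)=2400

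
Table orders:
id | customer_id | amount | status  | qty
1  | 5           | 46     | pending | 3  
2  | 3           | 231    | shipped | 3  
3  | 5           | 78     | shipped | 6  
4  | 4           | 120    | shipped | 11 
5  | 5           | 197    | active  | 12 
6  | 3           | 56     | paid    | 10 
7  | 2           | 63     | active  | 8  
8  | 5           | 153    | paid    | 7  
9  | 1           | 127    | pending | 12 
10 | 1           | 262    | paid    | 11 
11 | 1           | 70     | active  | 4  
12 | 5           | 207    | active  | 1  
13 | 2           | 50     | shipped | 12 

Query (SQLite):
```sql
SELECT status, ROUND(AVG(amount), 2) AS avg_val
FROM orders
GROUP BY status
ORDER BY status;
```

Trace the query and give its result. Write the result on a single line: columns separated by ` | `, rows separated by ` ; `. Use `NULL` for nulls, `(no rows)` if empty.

Partition orders by status; compute ROUND(AVG(amount), 2) within each group.
  active: ids {5, 7, 11, 12} → ROUND(AVG(amount), 2)=134.25
  paid: ids {6, 8, 10} → ROUND(AVG(amount), 2)=157
  pending: ids {1, 9} → ROUND(AVG(amount), 2)=86.5
  shipped: ids {2, 3, 4, 13} → ROUND(AVG(amount), 2)=119.75

active | 134.25 ; paid | 157 ; pending | 86.5 ; shipped | 119.75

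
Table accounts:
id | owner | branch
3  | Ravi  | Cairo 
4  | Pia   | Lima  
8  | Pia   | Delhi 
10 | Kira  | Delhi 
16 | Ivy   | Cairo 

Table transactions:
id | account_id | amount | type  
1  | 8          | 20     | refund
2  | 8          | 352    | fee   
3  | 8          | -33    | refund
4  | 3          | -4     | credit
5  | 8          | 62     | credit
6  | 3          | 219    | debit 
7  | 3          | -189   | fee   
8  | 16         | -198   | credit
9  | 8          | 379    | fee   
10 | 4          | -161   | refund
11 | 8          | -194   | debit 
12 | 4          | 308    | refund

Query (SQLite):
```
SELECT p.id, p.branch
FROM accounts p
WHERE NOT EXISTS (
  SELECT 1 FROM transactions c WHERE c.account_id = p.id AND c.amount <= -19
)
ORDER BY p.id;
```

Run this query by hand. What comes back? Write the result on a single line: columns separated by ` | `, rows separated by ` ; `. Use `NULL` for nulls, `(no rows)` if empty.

10 | Delhi

For each accounts row, check whether any transactions with matching account_id has amount <= -19.
Keep rows where that is false.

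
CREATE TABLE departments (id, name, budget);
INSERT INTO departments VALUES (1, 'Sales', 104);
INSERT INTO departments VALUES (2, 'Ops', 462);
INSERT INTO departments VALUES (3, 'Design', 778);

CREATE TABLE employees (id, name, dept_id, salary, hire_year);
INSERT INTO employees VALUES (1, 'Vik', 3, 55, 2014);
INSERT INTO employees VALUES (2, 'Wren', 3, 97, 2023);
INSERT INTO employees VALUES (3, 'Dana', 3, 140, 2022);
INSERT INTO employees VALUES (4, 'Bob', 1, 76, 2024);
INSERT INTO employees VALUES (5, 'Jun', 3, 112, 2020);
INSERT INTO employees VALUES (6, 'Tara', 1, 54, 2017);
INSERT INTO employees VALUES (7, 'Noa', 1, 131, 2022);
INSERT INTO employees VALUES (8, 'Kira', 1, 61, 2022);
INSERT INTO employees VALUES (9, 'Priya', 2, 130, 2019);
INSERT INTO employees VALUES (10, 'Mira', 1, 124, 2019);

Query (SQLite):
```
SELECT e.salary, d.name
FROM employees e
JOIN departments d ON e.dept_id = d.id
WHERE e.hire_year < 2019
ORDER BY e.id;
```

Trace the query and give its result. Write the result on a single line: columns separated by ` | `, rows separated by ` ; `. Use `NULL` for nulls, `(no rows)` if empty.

Each employees row matches the departments row where dept_id = departments.id.
Then keep rows with e.hire_year < 2019.

55 | Design ; 54 | Sales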